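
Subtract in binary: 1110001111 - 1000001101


Align and subtract column by column (LSB to MSB, borrowing when needed):
  1110001111
- 1000001101
  ----------
  col 0: (1 - 0 borrow-in) - 1 → 1 - 1 = 0, borrow out 0
  col 1: (1 - 0 borrow-in) - 0 → 1 - 0 = 1, borrow out 0
  col 2: (1 - 0 borrow-in) - 1 → 1 - 1 = 0, borrow out 0
  col 3: (1 - 0 borrow-in) - 1 → 1 - 1 = 0, borrow out 0
  col 4: (0 - 0 borrow-in) - 0 → 0 - 0 = 0, borrow out 0
  col 5: (0 - 0 borrow-in) - 0 → 0 - 0 = 0, borrow out 0
  col 6: (0 - 0 borrow-in) - 0 → 0 - 0 = 0, borrow out 0
  col 7: (1 - 0 borrow-in) - 0 → 1 - 0 = 1, borrow out 0
  col 8: (1 - 0 borrow-in) - 0 → 1 - 0 = 1, borrow out 0
  col 9: (1 - 0 borrow-in) - 1 → 1 - 1 = 0, borrow out 0
Reading bits MSB→LSB: 0110000010
Strip leading zeros: 110000010
= 110000010


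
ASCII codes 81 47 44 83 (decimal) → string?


Codes (decimal): 81 47 44 83
Per-code ASCII lookup:
  81  (range 65-90: uppercase, 81 - 65 = 16) → 'Q'
  47  (special character) → '/'
  44  (special character) → ','
  83  (range 65-90: uppercase, 83 - 65 = 18) → 'S'
= 'Q/,S'


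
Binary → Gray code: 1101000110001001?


Binary: 1101000110001001
Gray code: G = B XOR (B >> 1)
B >> 1 = 0110100011000100
1101000110001001 XOR 0110100011000100:
  1 XOR 0 = 1
  1 XOR 1 = 0
  0 XOR 1 = 1
  1 XOR 0 = 1
  0 XOR 1 = 1
  0 XOR 0 = 0
  0 XOR 0 = 0
  1 XOR 0 = 1
  1 XOR 1 = 0
  0 XOR 1 = 1
  0 XOR 0 = 0
  0 XOR 0 = 0
  1 XOR 0 = 1
  0 XOR 1 = 1
  0 XOR 0 = 0
  1 XOR 0 = 1
= 1011100101001101


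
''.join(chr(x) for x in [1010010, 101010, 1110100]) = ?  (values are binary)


Codes (binary): 1010010 101010 1110100
Per-code ASCII lookup:
  1010010 = 82  (range 65-90: uppercase, 82 - 65 = 17) → 'R'
  101010 = 42  (special character) → '*'
  1110100 = 116  (range 97-122: lowercase, 116 - 97 = 19) → 't'
= 'R*t'


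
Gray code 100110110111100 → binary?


Gray code: 100110110111100
MSB stays the same: 1
Each subsequent bit = prev_binary XOR current_gray:
  B[1] = 1 XOR 0 = 1
  B[2] = 1 XOR 0 = 1
  B[3] = 1 XOR 1 = 0
  B[4] = 0 XOR 1 = 1
  B[5] = 1 XOR 0 = 1
  B[6] = 1 XOR 1 = 0
  B[7] = 0 XOR 1 = 1
  B[8] = 1 XOR 0 = 1
  B[9] = 1 XOR 1 = 0
  B[10] = 0 XOR 1 = 1
  B[11] = 1 XOR 1 = 0
  B[12] = 0 XOR 1 = 1
  B[13] = 1 XOR 0 = 1
  B[14] = 1 XOR 0 = 1
= 111011011010111 (30423 decimal)


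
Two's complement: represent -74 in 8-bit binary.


Original: 01001010
Step 1 - Invert all bits: 10110101
Step 2 - Add 1: 10110101 + 1
= 10110110 (represents -74)


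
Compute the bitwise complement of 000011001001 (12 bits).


Original: 000011001001
Invert all bits:
  bit 0: 0 → 1
  bit 1: 0 → 1
  bit 2: 0 → 1
  bit 3: 0 → 1
  bit 4: 1 → 0
  bit 5: 1 → 0
  bit 6: 0 → 1
  bit 7: 0 → 1
  bit 8: 1 → 0
  bit 9: 0 → 1
  bit 10: 0 → 1
  bit 11: 1 → 0
= 111100110110


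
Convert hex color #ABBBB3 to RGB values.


Hex: #ABBBB3
R = AB₁₆ = 171
G = BB₁₆ = 187
B = B3₁₆ = 179
= RGB(171, 187, 179)


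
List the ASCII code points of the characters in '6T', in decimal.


String: '6T'  (2 characters)
Per-character ASCII lookup:
  '6': digits start at 48: '6' = 48 + 6 = 54
  'T': uppercase starts at 65: 'T' = 65 + 19 = 84
= 54 84


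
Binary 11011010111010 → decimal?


Positional values:
Bit 1: 1 × 2^1 = 2
Bit 3: 1 × 2^3 = 8
Bit 4: 1 × 2^4 = 16
Bit 5: 1 × 2^5 = 32
Bit 7: 1 × 2^7 = 128
Bit 9: 1 × 2^9 = 512
Bit 10: 1 × 2^10 = 1024
Bit 12: 1 × 2^12 = 4096
Bit 13: 1 × 2^13 = 8192
Sum = 2 + 8 + 16 + 32 + 128 + 512 + 1024 + 4096 + 8192
= 14010


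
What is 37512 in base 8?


Divide by 8 repeatedly:
37512 ÷ 8 = 4689 remainder 0
4689 ÷ 8 = 586 remainder 1
586 ÷ 8 = 73 remainder 2
73 ÷ 8 = 9 remainder 1
9 ÷ 8 = 1 remainder 1
1 ÷ 8 = 0 remainder 1
Reading remainders bottom-up:
= 0o111210


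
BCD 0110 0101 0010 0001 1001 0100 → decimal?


Each 4-bit group → digit:
  0110 → 6
  0101 → 5
  0010 → 2
  0001 → 1
  1001 → 9
  0100 → 4
= 652194


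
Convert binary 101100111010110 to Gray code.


Binary: 101100111010110
Gray code: G = B XOR (B >> 1)
B >> 1 = 010110011101011
101100111010110 XOR 010110011101011:
  1 XOR 0 = 1
  0 XOR 1 = 1
  1 XOR 0 = 1
  1 XOR 1 = 0
  0 XOR 1 = 1
  0 XOR 0 = 0
  1 XOR 0 = 1
  1 XOR 1 = 0
  1 XOR 1 = 0
  0 XOR 1 = 1
  1 XOR 0 = 1
  0 XOR 1 = 1
  1 XOR 0 = 1
  1 XOR 1 = 0
  0 XOR 1 = 1
= 111010100111101


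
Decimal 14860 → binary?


Divide by 2 repeatedly:
14860 ÷ 2 = 7430 remainder 0
7430 ÷ 2 = 3715 remainder 0
3715 ÷ 2 = 1857 remainder 1
1857 ÷ 2 = 928 remainder 1
928 ÷ 2 = 464 remainder 0
464 ÷ 2 = 232 remainder 0
232 ÷ 2 = 116 remainder 0
116 ÷ 2 = 58 remainder 0
58 ÷ 2 = 29 remainder 0
29 ÷ 2 = 14 remainder 1
14 ÷ 2 = 7 remainder 0
7 ÷ 2 = 3 remainder 1
3 ÷ 2 = 1 remainder 1
1 ÷ 2 = 0 remainder 1
Reading remainders bottom-up:
= 11101000001100


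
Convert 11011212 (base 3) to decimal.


Positional values (base 3):
  2 × 3^0 = 2 × 1 = 2
  1 × 3^1 = 1 × 3 = 3
  2 × 3^2 = 2 × 9 = 18
  1 × 3^3 = 1 × 27 = 27
  1 × 3^4 = 1 × 81 = 81
  0 × 3^5 = 0 × 243 = 0
  1 × 3^6 = 1 × 729 = 729
  1 × 3^7 = 1 × 2187 = 2187
Sum = 2 + 3 + 18 + 27 + 81 + 0 + 729 + 2187
= 3047


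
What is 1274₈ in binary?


Each octal digit → 3 binary bits:
  1 = 001
  2 = 010
  7 = 111
  4 = 100
Concatenate: 001 010 111 100
= 001010111100


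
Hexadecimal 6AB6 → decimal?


Positional values:
Position 0: 6 × 16^0 = 6 × 1 = 6
Position 1: B × 16^1 = 11 × 16 = 176
Position 2: A × 16^2 = 10 × 256 = 2560
Position 3: 6 × 16^3 = 6 × 4096 = 24576
Sum = 6 + 176 + 2560 + 24576
= 27318


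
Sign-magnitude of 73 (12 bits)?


Sign bit: 0 (positive)
Magnitude: 73 = 00001001001
= 000001001001


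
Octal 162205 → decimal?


Positional values:
Position 0: 5 × 8^0 = 5
Position 1: 0 × 8^1 = 0
Position 2: 2 × 8^2 = 128
Position 3: 2 × 8^3 = 1024
Position 4: 6 × 8^4 = 24576
Position 5: 1 × 8^5 = 32768
Sum = 5 + 0 + 128 + 1024 + 24576 + 32768
= 58501


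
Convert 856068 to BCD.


Each digit → 4-bit binary:
  8 → 1000
  5 → 0101
  6 → 0110
  0 → 0000
  6 → 0110
  8 → 1000
= 1000 0101 0110 0000 0110 1000


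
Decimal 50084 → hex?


Divide by 16 repeatedly:
50084 ÷ 16 = 3130 remainder 4 (4)
3130 ÷ 16 = 195 remainder 10 (A)
195 ÷ 16 = 12 remainder 3 (3)
12 ÷ 16 = 0 remainder 12 (C)
Reading remainders bottom-up:
= 0xC3A4


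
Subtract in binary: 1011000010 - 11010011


Align and subtract column by column (LSB to MSB, borrowing when needed):
  1011000010
- 0011010011
  ----------
  col 0: (0 - 0 borrow-in) - 1 → borrow from next column: (0+2) - 1 = 1, borrow out 1
  col 1: (1 - 1 borrow-in) - 1 → borrow from next column: (0+2) - 1 = 1, borrow out 1
  col 2: (0 - 1 borrow-in) - 0 → borrow from next column: (-1+2) - 0 = 1, borrow out 1
  col 3: (0 - 1 borrow-in) - 0 → borrow from next column: (-1+2) - 0 = 1, borrow out 1
  col 4: (0 - 1 borrow-in) - 1 → borrow from next column: (-1+2) - 1 = 0, borrow out 1
  col 5: (0 - 1 borrow-in) - 0 → borrow from next column: (-1+2) - 0 = 1, borrow out 1
  col 6: (1 - 1 borrow-in) - 1 → borrow from next column: (0+2) - 1 = 1, borrow out 1
  col 7: (1 - 1 borrow-in) - 1 → borrow from next column: (0+2) - 1 = 1, borrow out 1
  col 8: (0 - 1 borrow-in) - 0 → borrow from next column: (-1+2) - 0 = 1, borrow out 1
  col 9: (1 - 1 borrow-in) - 0 → 0 - 0 = 0, borrow out 0
Reading bits MSB→LSB: 0111101111
Strip leading zeros: 111101111
= 111101111


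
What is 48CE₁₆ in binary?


Each hex digit → 4 binary bits:
  4 = 0100
  8 = 1000
  C = 1100
  E = 1110
Concatenate: 0100 1000 1100 1110
= 0100100011001110


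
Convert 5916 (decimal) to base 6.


Divide by 6 repeatedly:
5916 ÷ 6 = 986 remainder 0
986 ÷ 6 = 164 remainder 2
164 ÷ 6 = 27 remainder 2
27 ÷ 6 = 4 remainder 3
4 ÷ 6 = 0 remainder 4
Reading remainders bottom-up:
= 43220


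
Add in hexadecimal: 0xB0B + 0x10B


Align and add column by column (LSB to MSB, each column mod 16 with carry):
  0B0B
+ 010B
  ----
  col 0: B(11) + B(11) + 0 (carry in) = 22 → 6(6), carry out 1
  col 1: 0(0) + 0(0) + 1 (carry in) = 1 → 1(1), carry out 0
  col 2: B(11) + 1(1) + 0 (carry in) = 12 → C(12), carry out 0
  col 3: 0(0) + 0(0) + 0 (carry in) = 0 → 0(0), carry out 0
Reading digits MSB→LSB: 0C16
Strip leading zeros: C16
= 0xC16


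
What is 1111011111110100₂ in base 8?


Group into 3-bit groups: 001111011111110100
  001 = 1
  111 = 7
  011 = 3
  111 = 7
  110 = 6
  100 = 4
= 0o173764


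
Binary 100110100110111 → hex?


Group into 4-bit nibbles: 0100110100110111
  0100 = 4
  1101 = D
  0011 = 3
  0111 = 7
= 0x4D37


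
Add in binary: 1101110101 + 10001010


Align and add column by column (LSB to MSB, carry propagating):
  01101110101
+ 00010001010
  -----------
  col 0: 1 + 0 + 0 (carry in) = 1 → bit 1, carry out 0
  col 1: 0 + 1 + 0 (carry in) = 1 → bit 1, carry out 0
  col 2: 1 + 0 + 0 (carry in) = 1 → bit 1, carry out 0
  col 3: 0 + 1 + 0 (carry in) = 1 → bit 1, carry out 0
  col 4: 1 + 0 + 0 (carry in) = 1 → bit 1, carry out 0
  col 5: 1 + 0 + 0 (carry in) = 1 → bit 1, carry out 0
  col 6: 1 + 0 + 0 (carry in) = 1 → bit 1, carry out 0
  col 7: 0 + 1 + 0 (carry in) = 1 → bit 1, carry out 0
  col 8: 1 + 0 + 0 (carry in) = 1 → bit 1, carry out 0
  col 9: 1 + 0 + 0 (carry in) = 1 → bit 1, carry out 0
  col 10: 0 + 0 + 0 (carry in) = 0 → bit 0, carry out 0
Reading bits MSB→LSB: 01111111111
Strip leading zeros: 1111111111
= 1111111111


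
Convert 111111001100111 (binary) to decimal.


Positional values:
Bit 0: 1 × 2^0 = 1
Bit 1: 1 × 2^1 = 2
Bit 2: 1 × 2^2 = 4
Bit 5: 1 × 2^5 = 32
Bit 6: 1 × 2^6 = 64
Bit 9: 1 × 2^9 = 512
Bit 10: 1 × 2^10 = 1024
Bit 11: 1 × 2^11 = 2048
Bit 12: 1 × 2^12 = 4096
Bit 13: 1 × 2^13 = 8192
Bit 14: 1 × 2^14 = 16384
Sum = 1 + 2 + 4 + 32 + 64 + 512 + 1024 + 2048 + 4096 + 8192 + 16384
= 32359


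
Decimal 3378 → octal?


Divide by 8 repeatedly:
3378 ÷ 8 = 422 remainder 2
422 ÷ 8 = 52 remainder 6
52 ÷ 8 = 6 remainder 4
6 ÷ 8 = 0 remainder 6
Reading remainders bottom-up:
= 0o6462


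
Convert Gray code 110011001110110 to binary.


Gray code: 110011001110110
MSB stays the same: 1
Each subsequent bit = prev_binary XOR current_gray:
  B[1] = 1 XOR 1 = 0
  B[2] = 0 XOR 0 = 0
  B[3] = 0 XOR 0 = 0
  B[4] = 0 XOR 1 = 1
  B[5] = 1 XOR 1 = 0
  B[6] = 0 XOR 0 = 0
  B[7] = 0 XOR 0 = 0
  B[8] = 0 XOR 1 = 1
  B[9] = 1 XOR 1 = 0
  B[10] = 0 XOR 1 = 1
  B[11] = 1 XOR 0 = 1
  B[12] = 1 XOR 1 = 0
  B[13] = 0 XOR 1 = 1
  B[14] = 1 XOR 0 = 1
= 100010001011011 (17499 decimal)


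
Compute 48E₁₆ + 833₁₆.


Align and add column by column (LSB to MSB, each column mod 16 with carry):
  048E
+ 0833
  ----
  col 0: E(14) + 3(3) + 0 (carry in) = 17 → 1(1), carry out 1
  col 1: 8(8) + 3(3) + 1 (carry in) = 12 → C(12), carry out 0
  col 2: 4(4) + 8(8) + 0 (carry in) = 12 → C(12), carry out 0
  col 3: 0(0) + 0(0) + 0 (carry in) = 0 → 0(0), carry out 0
Reading digits MSB→LSB: 0CC1
Strip leading zeros: CC1
= 0xCC1


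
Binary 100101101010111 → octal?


Group into 3-bit groups: 100101101010111
  100 = 4
  101 = 5
  101 = 5
  010 = 2
  111 = 7
= 0o45527


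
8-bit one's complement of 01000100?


Original: 01000100
Invert all bits:
  bit 0: 0 → 1
  bit 1: 1 → 0
  bit 2: 0 → 1
  bit 3: 0 → 1
  bit 4: 0 → 1
  bit 5: 1 → 0
  bit 6: 0 → 1
  bit 7: 0 → 1
= 10111011


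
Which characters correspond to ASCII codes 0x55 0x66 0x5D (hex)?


Codes (hex): 0x55 0x66 0x5D
Per-code ASCII lookup:
  0x55 = 85  (range 65-90: uppercase, 85 - 65 = 20) → 'U'
  0x66 = 102  (range 97-122: lowercase, 102 - 97 = 5) → 'f'
  0x5D = 93  (special character) → ']'
= 'Uf]'


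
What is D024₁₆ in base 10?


Positional values:
Position 0: 4 × 16^0 = 4 × 1 = 4
Position 1: 2 × 16^1 = 2 × 16 = 32
Position 2: 0 × 16^2 = 0 × 256 = 0
Position 3: D × 16^3 = 13 × 4096 = 53248
Sum = 4 + 32 + 0 + 53248
= 53284


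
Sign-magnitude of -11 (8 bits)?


Sign bit: 1 (negative)
Magnitude: 11 = 0001011
= 10001011


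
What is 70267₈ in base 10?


Positional values:
Position 0: 7 × 8^0 = 7
Position 1: 6 × 8^1 = 48
Position 2: 2 × 8^2 = 128
Position 3: 0 × 8^3 = 0
Position 4: 7 × 8^4 = 28672
Sum = 7 + 48 + 128 + 0 + 28672
= 28855


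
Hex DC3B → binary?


Each hex digit → 4 binary bits:
  D = 1101
  C = 1100
  3 = 0011
  B = 1011
Concatenate: 1101 1100 0011 1011
= 1101110000111011


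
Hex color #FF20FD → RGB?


Hex: #FF20FD
R = FF₁₆ = 255
G = 20₁₆ = 32
B = FD₁₆ = 253
= RGB(255, 32, 253)


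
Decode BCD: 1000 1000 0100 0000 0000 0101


Each 4-bit group → digit:
  1000 → 8
  1000 → 8
  0100 → 4
  0000 → 0
  0000 → 0
  0101 → 5
= 884005


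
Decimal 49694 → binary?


Divide by 2 repeatedly:
49694 ÷ 2 = 24847 remainder 0
24847 ÷ 2 = 12423 remainder 1
12423 ÷ 2 = 6211 remainder 1
6211 ÷ 2 = 3105 remainder 1
3105 ÷ 2 = 1552 remainder 1
1552 ÷ 2 = 776 remainder 0
776 ÷ 2 = 388 remainder 0
388 ÷ 2 = 194 remainder 0
194 ÷ 2 = 97 remainder 0
97 ÷ 2 = 48 remainder 1
48 ÷ 2 = 24 remainder 0
24 ÷ 2 = 12 remainder 0
12 ÷ 2 = 6 remainder 0
6 ÷ 2 = 3 remainder 0
3 ÷ 2 = 1 remainder 1
1 ÷ 2 = 0 remainder 1
Reading remainders bottom-up:
= 1100001000011110


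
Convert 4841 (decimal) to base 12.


Divide by 12 repeatedly:
4841 ÷ 12 = 403 remainder 5
403 ÷ 12 = 33 remainder 7
33 ÷ 12 = 2 remainder 9
2 ÷ 12 = 0 remainder 2
Reading remainders bottom-up:
= 2975


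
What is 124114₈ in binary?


Each octal digit → 3 binary bits:
  1 = 001
  2 = 010
  4 = 100
  1 = 001
  1 = 001
  4 = 100
Concatenate: 001 010 100 001 001 100
= 001010100001001100


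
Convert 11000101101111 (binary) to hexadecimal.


Group into 4-bit nibbles: 0011000101101111
  0011 = 3
  0001 = 1
  0110 = 6
  1111 = F
= 0x316F


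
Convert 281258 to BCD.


Each digit → 4-bit binary:
  2 → 0010
  8 → 1000
  1 → 0001
  2 → 0010
  5 → 0101
  8 → 1000
= 0010 1000 0001 0010 0101 1000


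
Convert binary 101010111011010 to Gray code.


Binary: 101010111011010
Gray code: G = B XOR (B >> 1)
B >> 1 = 010101011101101
101010111011010 XOR 010101011101101:
  1 XOR 0 = 1
  0 XOR 1 = 1
  1 XOR 0 = 1
  0 XOR 1 = 1
  1 XOR 0 = 1
  0 XOR 1 = 1
  1 XOR 0 = 1
  1 XOR 1 = 0
  1 XOR 1 = 0
  0 XOR 1 = 1
  1 XOR 0 = 1
  1 XOR 1 = 0
  0 XOR 1 = 1
  1 XOR 0 = 1
  0 XOR 1 = 1
= 111111100110111


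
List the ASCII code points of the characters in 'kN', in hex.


String: 'kN'  (2 characters)
Per-character ASCII lookup:
  'k': lowercase starts at 97: 'k' = 97 + 10 = 107 → 0x6B
  'N': uppercase starts at 65: 'N' = 65 + 13 = 78 → 0x4E
= 0x6B 0x4E


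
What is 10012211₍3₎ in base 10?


Positional values (base 3):
  1 × 3^0 = 1 × 1 = 1
  1 × 3^1 = 1 × 3 = 3
  2 × 3^2 = 2 × 9 = 18
  2 × 3^3 = 2 × 27 = 54
  1 × 3^4 = 1 × 81 = 81
  0 × 3^5 = 0 × 243 = 0
  0 × 3^6 = 0 × 729 = 0
  1 × 3^7 = 1 × 2187 = 2187
Sum = 1 + 3 + 18 + 54 + 81 + 0 + 0 + 2187
= 2344


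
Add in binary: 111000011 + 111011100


Align and add column by column (LSB to MSB, carry propagating):
  0111000011
+ 0111011100
  ----------
  col 0: 1 + 0 + 0 (carry in) = 1 → bit 1, carry out 0
  col 1: 1 + 0 + 0 (carry in) = 1 → bit 1, carry out 0
  col 2: 0 + 1 + 0 (carry in) = 1 → bit 1, carry out 0
  col 3: 0 + 1 + 0 (carry in) = 1 → bit 1, carry out 0
  col 4: 0 + 1 + 0 (carry in) = 1 → bit 1, carry out 0
  col 5: 0 + 0 + 0 (carry in) = 0 → bit 0, carry out 0
  col 6: 1 + 1 + 0 (carry in) = 2 → bit 0, carry out 1
  col 7: 1 + 1 + 1 (carry in) = 3 → bit 1, carry out 1
  col 8: 1 + 1 + 1 (carry in) = 3 → bit 1, carry out 1
  col 9: 0 + 0 + 1 (carry in) = 1 → bit 1, carry out 0
Reading bits MSB→LSB: 1110011111
Strip leading zeros: 1110011111
= 1110011111


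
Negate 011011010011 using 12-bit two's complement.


Original: 011011010011
Step 1 - Invert all bits: 100100101100
Step 2 - Add 1: 100100101100 + 1
= 100100101101 (represents -1747)


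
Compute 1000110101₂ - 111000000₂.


Align and subtract column by column (LSB to MSB, borrowing when needed):
  1000110101
- 0111000000
  ----------
  col 0: (1 - 0 borrow-in) - 0 → 1 - 0 = 1, borrow out 0
  col 1: (0 - 0 borrow-in) - 0 → 0 - 0 = 0, borrow out 0
  col 2: (1 - 0 borrow-in) - 0 → 1 - 0 = 1, borrow out 0
  col 3: (0 - 0 borrow-in) - 0 → 0 - 0 = 0, borrow out 0
  col 4: (1 - 0 borrow-in) - 0 → 1 - 0 = 1, borrow out 0
  col 5: (1 - 0 borrow-in) - 0 → 1 - 0 = 1, borrow out 0
  col 6: (0 - 0 borrow-in) - 1 → borrow from next column: (0+2) - 1 = 1, borrow out 1
  col 7: (0 - 1 borrow-in) - 1 → borrow from next column: (-1+2) - 1 = 0, borrow out 1
  col 8: (0 - 1 borrow-in) - 1 → borrow from next column: (-1+2) - 1 = 0, borrow out 1
  col 9: (1 - 1 borrow-in) - 0 → 0 - 0 = 0, borrow out 0
Reading bits MSB→LSB: 0001110101
Strip leading zeros: 1110101
= 1110101


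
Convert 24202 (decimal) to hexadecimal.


Divide by 16 repeatedly:
24202 ÷ 16 = 1512 remainder 10 (A)
1512 ÷ 16 = 94 remainder 8 (8)
94 ÷ 16 = 5 remainder 14 (E)
5 ÷ 16 = 0 remainder 5 (5)
Reading remainders bottom-up:
= 0x5E8A


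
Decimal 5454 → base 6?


Divide by 6 repeatedly:
5454 ÷ 6 = 909 remainder 0
909 ÷ 6 = 151 remainder 3
151 ÷ 6 = 25 remainder 1
25 ÷ 6 = 4 remainder 1
4 ÷ 6 = 0 remainder 4
Reading remainders bottom-up:
= 41130


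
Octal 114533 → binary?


Each octal digit → 3 binary bits:
  1 = 001
  1 = 001
  4 = 100
  5 = 101
  3 = 011
  3 = 011
Concatenate: 001 001 100 101 011 011
= 001001100101011011


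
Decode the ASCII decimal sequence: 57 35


Codes (decimal): 57 35
Per-code ASCII lookup:
  57  (range 48-57: digits, 57 - 48 = 9) → '9'
  35  (special character) → '#'
= '9#'


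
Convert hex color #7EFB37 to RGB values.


Hex: #7EFB37
R = 7E₁₆ = 126
G = FB₁₆ = 251
B = 37₁₆ = 55
= RGB(126, 251, 55)


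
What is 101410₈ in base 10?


Positional values:
Position 0: 0 × 8^0 = 0
Position 1: 1 × 8^1 = 8
Position 2: 4 × 8^2 = 256
Position 3: 1 × 8^3 = 512
Position 4: 0 × 8^4 = 0
Position 5: 1 × 8^5 = 32768
Sum = 0 + 8 + 256 + 512 + 0 + 32768
= 33544


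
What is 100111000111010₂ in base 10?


Positional values:
Bit 1: 1 × 2^1 = 2
Bit 3: 1 × 2^3 = 8
Bit 4: 1 × 2^4 = 16
Bit 5: 1 × 2^5 = 32
Bit 9: 1 × 2^9 = 512
Bit 10: 1 × 2^10 = 1024
Bit 11: 1 × 2^11 = 2048
Bit 14: 1 × 2^14 = 16384
Sum = 2 + 8 + 16 + 32 + 512 + 1024 + 2048 + 16384
= 20026


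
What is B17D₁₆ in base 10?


Positional values:
Position 0: D × 16^0 = 13 × 1 = 13
Position 1: 7 × 16^1 = 7 × 16 = 112
Position 2: 1 × 16^2 = 1 × 256 = 256
Position 3: B × 16^3 = 11 × 4096 = 45056
Sum = 13 + 112 + 256 + 45056
= 45437


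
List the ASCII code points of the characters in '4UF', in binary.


String: '4UF'  (3 characters)
Per-character ASCII lookup:
  '4': digits start at 48: '4' = 48 + 4 = 52 → 110100
  'U': uppercase starts at 65: 'U' = 65 + 20 = 85 → 1010101
  'F': uppercase starts at 65: 'F' = 65 + 5 = 70 → 1000110
= 110100 1010101 1000110


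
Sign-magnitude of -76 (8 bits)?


Sign bit: 1 (negative)
Magnitude: 76 = 1001100
= 11001100


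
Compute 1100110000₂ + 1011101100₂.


Align and add column by column (LSB to MSB, carry propagating):
  01100110000
+ 01011101100
  -----------
  col 0: 0 + 0 + 0 (carry in) = 0 → bit 0, carry out 0
  col 1: 0 + 0 + 0 (carry in) = 0 → bit 0, carry out 0
  col 2: 0 + 1 + 0 (carry in) = 1 → bit 1, carry out 0
  col 3: 0 + 1 + 0 (carry in) = 1 → bit 1, carry out 0
  col 4: 1 + 0 + 0 (carry in) = 1 → bit 1, carry out 0
  col 5: 1 + 1 + 0 (carry in) = 2 → bit 0, carry out 1
  col 6: 0 + 1 + 1 (carry in) = 2 → bit 0, carry out 1
  col 7: 0 + 1 + 1 (carry in) = 2 → bit 0, carry out 1
  col 8: 1 + 0 + 1 (carry in) = 2 → bit 0, carry out 1
  col 9: 1 + 1 + 1 (carry in) = 3 → bit 1, carry out 1
  col 10: 0 + 0 + 1 (carry in) = 1 → bit 1, carry out 0
Reading bits MSB→LSB: 11000011100
Strip leading zeros: 11000011100
= 11000011100


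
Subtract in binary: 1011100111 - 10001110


Align and subtract column by column (LSB to MSB, borrowing when needed):
  1011100111
- 0010001110
  ----------
  col 0: (1 - 0 borrow-in) - 0 → 1 - 0 = 1, borrow out 0
  col 1: (1 - 0 borrow-in) - 1 → 1 - 1 = 0, borrow out 0
  col 2: (1 - 0 borrow-in) - 1 → 1 - 1 = 0, borrow out 0
  col 3: (0 - 0 borrow-in) - 1 → borrow from next column: (0+2) - 1 = 1, borrow out 1
  col 4: (0 - 1 borrow-in) - 0 → borrow from next column: (-1+2) - 0 = 1, borrow out 1
  col 5: (1 - 1 borrow-in) - 0 → 0 - 0 = 0, borrow out 0
  col 6: (1 - 0 borrow-in) - 0 → 1 - 0 = 1, borrow out 0
  col 7: (1 - 0 borrow-in) - 1 → 1 - 1 = 0, borrow out 0
  col 8: (0 - 0 borrow-in) - 0 → 0 - 0 = 0, borrow out 0
  col 9: (1 - 0 borrow-in) - 0 → 1 - 0 = 1, borrow out 0
Reading bits MSB→LSB: 1001011001
Strip leading zeros: 1001011001
= 1001011001


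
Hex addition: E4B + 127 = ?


Align and add column by column (LSB to MSB, each column mod 16 with carry):
  0E4B
+ 0127
  ----
  col 0: B(11) + 7(7) + 0 (carry in) = 18 → 2(2), carry out 1
  col 1: 4(4) + 2(2) + 1 (carry in) = 7 → 7(7), carry out 0
  col 2: E(14) + 1(1) + 0 (carry in) = 15 → F(15), carry out 0
  col 3: 0(0) + 0(0) + 0 (carry in) = 0 → 0(0), carry out 0
Reading digits MSB→LSB: 0F72
Strip leading zeros: F72
= 0xF72


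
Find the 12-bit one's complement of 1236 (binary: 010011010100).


Original: 010011010100
Invert all bits:
  bit 0: 0 → 1
  bit 1: 1 → 0
  bit 2: 0 → 1
  bit 3: 0 → 1
  bit 4: 1 → 0
  bit 5: 1 → 0
  bit 6: 0 → 1
  bit 7: 1 → 0
  bit 8: 0 → 1
  bit 9: 1 → 0
  bit 10: 0 → 1
  bit 11: 0 → 1
= 101100101011


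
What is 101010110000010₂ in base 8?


Group into 3-bit groups: 101010110000010
  101 = 5
  010 = 2
  110 = 6
  000 = 0
  010 = 2
= 0o52602


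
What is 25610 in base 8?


Divide by 8 repeatedly:
25610 ÷ 8 = 3201 remainder 2
3201 ÷ 8 = 400 remainder 1
400 ÷ 8 = 50 remainder 0
50 ÷ 8 = 6 remainder 2
6 ÷ 8 = 0 remainder 6
Reading remainders bottom-up:
= 0o62012


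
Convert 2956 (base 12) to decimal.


Positional values (base 12):
  6 × 12^0 = 6 × 1 = 6
  5 × 12^1 = 5 × 12 = 60
  9 × 12^2 = 9 × 144 = 1296
  2 × 12^3 = 2 × 1728 = 3456
Sum = 6 + 60 + 1296 + 3456
= 4818


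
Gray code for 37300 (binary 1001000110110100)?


Binary: 1001000110110100
Gray code: G = B XOR (B >> 1)
B >> 1 = 0100100011011010
1001000110110100 XOR 0100100011011010:
  1 XOR 0 = 1
  0 XOR 1 = 1
  0 XOR 0 = 0
  1 XOR 0 = 1
  0 XOR 1 = 1
  0 XOR 0 = 0
  0 XOR 0 = 0
  1 XOR 0 = 1
  1 XOR 1 = 0
  0 XOR 1 = 1
  1 XOR 0 = 1
  1 XOR 1 = 0
  0 XOR 1 = 1
  1 XOR 0 = 1
  0 XOR 1 = 1
  0 XOR 0 = 0
= 1101100101101110


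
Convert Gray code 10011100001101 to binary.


Gray code: 10011100001101
MSB stays the same: 1
Each subsequent bit = prev_binary XOR current_gray:
  B[1] = 1 XOR 0 = 1
  B[2] = 1 XOR 0 = 1
  B[3] = 1 XOR 1 = 0
  B[4] = 0 XOR 1 = 1
  B[5] = 1 XOR 1 = 0
  B[6] = 0 XOR 0 = 0
  B[7] = 0 XOR 0 = 0
  B[8] = 0 XOR 0 = 0
  B[9] = 0 XOR 0 = 0
  B[10] = 0 XOR 1 = 1
  B[11] = 1 XOR 1 = 0
  B[12] = 0 XOR 0 = 0
  B[13] = 0 XOR 1 = 1
= 11101000001001 (14857 decimal)


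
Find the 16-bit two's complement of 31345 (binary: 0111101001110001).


Original: 0111101001110001
Step 1 - Invert all bits: 1000010110001110
Step 2 - Add 1: 1000010110001110 + 1
= 1000010110001111 (represents -31345)


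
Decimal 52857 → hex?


Divide by 16 repeatedly:
52857 ÷ 16 = 3303 remainder 9 (9)
3303 ÷ 16 = 206 remainder 7 (7)
206 ÷ 16 = 12 remainder 14 (E)
12 ÷ 16 = 0 remainder 12 (C)
Reading remainders bottom-up:
= 0xCE79


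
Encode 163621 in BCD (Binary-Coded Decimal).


Each digit → 4-bit binary:
  1 → 0001
  6 → 0110
  3 → 0011
  6 → 0110
  2 → 0010
  1 → 0001
= 0001 0110 0011 0110 0010 0001


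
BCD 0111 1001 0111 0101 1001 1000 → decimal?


Each 4-bit group → digit:
  0111 → 7
  1001 → 9
  0111 → 7
  0101 → 5
  1001 → 9
  1000 → 8
= 797598


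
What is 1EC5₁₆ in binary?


Each hex digit → 4 binary bits:
  1 = 0001
  E = 1110
  C = 1100
  5 = 0101
Concatenate: 0001 1110 1100 0101
= 0001111011000101


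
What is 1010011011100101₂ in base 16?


Group into 4-bit nibbles: 1010011011100101
  1010 = A
  0110 = 6
  1110 = E
  0101 = 5
= 0xA6E5


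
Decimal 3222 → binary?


Divide by 2 repeatedly:
3222 ÷ 2 = 1611 remainder 0
1611 ÷ 2 = 805 remainder 1
805 ÷ 2 = 402 remainder 1
402 ÷ 2 = 201 remainder 0
201 ÷ 2 = 100 remainder 1
100 ÷ 2 = 50 remainder 0
50 ÷ 2 = 25 remainder 0
25 ÷ 2 = 12 remainder 1
12 ÷ 2 = 6 remainder 0
6 ÷ 2 = 3 remainder 0
3 ÷ 2 = 1 remainder 1
1 ÷ 2 = 0 remainder 1
Reading remainders bottom-up:
= 110010010110


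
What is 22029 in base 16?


Divide by 16 repeatedly:
22029 ÷ 16 = 1376 remainder 13 (D)
1376 ÷ 16 = 86 remainder 0 (0)
86 ÷ 16 = 5 remainder 6 (6)
5 ÷ 16 = 0 remainder 5 (5)
Reading remainders bottom-up:
= 0x560D


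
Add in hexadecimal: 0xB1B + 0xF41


Align and add column by column (LSB to MSB, each column mod 16 with carry):
  0B1B
+ 0F41
  ----
  col 0: B(11) + 1(1) + 0 (carry in) = 12 → C(12), carry out 0
  col 1: 1(1) + 4(4) + 0 (carry in) = 5 → 5(5), carry out 0
  col 2: B(11) + F(15) + 0 (carry in) = 26 → A(10), carry out 1
  col 3: 0(0) + 0(0) + 1 (carry in) = 1 → 1(1), carry out 0
Reading digits MSB→LSB: 1A5C
Strip leading zeros: 1A5C
= 0x1A5C


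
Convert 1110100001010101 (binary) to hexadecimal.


Group into 4-bit nibbles: 1110100001010101
  1110 = E
  1000 = 8
  0101 = 5
  0101 = 5
= 0xE855


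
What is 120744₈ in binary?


Each octal digit → 3 binary bits:
  1 = 001
  2 = 010
  0 = 000
  7 = 111
  4 = 100
  4 = 100
Concatenate: 001 010 000 111 100 100
= 001010000111100100


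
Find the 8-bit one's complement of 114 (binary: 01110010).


Original: 01110010
Invert all bits:
  bit 0: 0 → 1
  bit 1: 1 → 0
  bit 2: 1 → 0
  bit 3: 1 → 0
  bit 4: 0 → 1
  bit 5: 0 → 1
  bit 6: 1 → 0
  bit 7: 0 → 1
= 10001101


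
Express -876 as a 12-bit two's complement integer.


Original: 001101101100
Step 1 - Invert all bits: 110010010011
Step 2 - Add 1: 110010010011 + 1
= 110010010100 (represents -876)


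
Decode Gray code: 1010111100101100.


Gray code: 1010111100101100
MSB stays the same: 1
Each subsequent bit = prev_binary XOR current_gray:
  B[1] = 1 XOR 0 = 1
  B[2] = 1 XOR 1 = 0
  B[3] = 0 XOR 0 = 0
  B[4] = 0 XOR 1 = 1
  B[5] = 1 XOR 1 = 0
  B[6] = 0 XOR 1 = 1
  B[7] = 1 XOR 1 = 0
  B[8] = 0 XOR 0 = 0
  B[9] = 0 XOR 0 = 0
  B[10] = 0 XOR 1 = 1
  B[11] = 1 XOR 0 = 1
  B[12] = 1 XOR 1 = 0
  B[13] = 0 XOR 1 = 1
  B[14] = 1 XOR 0 = 1
  B[15] = 1 XOR 0 = 1
= 1100101000110111 (51767 decimal)


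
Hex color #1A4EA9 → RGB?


Hex: #1A4EA9
R = 1A₁₆ = 26
G = 4E₁₆ = 78
B = A9₁₆ = 169
= RGB(26, 78, 169)


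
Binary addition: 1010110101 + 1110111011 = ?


Align and add column by column (LSB to MSB, carry propagating):
  01010110101
+ 01110111011
  -----------
  col 0: 1 + 1 + 0 (carry in) = 2 → bit 0, carry out 1
  col 1: 0 + 1 + 1 (carry in) = 2 → bit 0, carry out 1
  col 2: 1 + 0 + 1 (carry in) = 2 → bit 0, carry out 1
  col 3: 0 + 1 + 1 (carry in) = 2 → bit 0, carry out 1
  col 4: 1 + 1 + 1 (carry in) = 3 → bit 1, carry out 1
  col 5: 1 + 1 + 1 (carry in) = 3 → bit 1, carry out 1
  col 6: 0 + 0 + 1 (carry in) = 1 → bit 1, carry out 0
  col 7: 1 + 1 + 0 (carry in) = 2 → bit 0, carry out 1
  col 8: 0 + 1 + 1 (carry in) = 2 → bit 0, carry out 1
  col 9: 1 + 1 + 1 (carry in) = 3 → bit 1, carry out 1
  col 10: 0 + 0 + 1 (carry in) = 1 → bit 1, carry out 0
Reading bits MSB→LSB: 11001110000
Strip leading zeros: 11001110000
= 11001110000


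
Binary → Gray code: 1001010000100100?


Binary: 1001010000100100
Gray code: G = B XOR (B >> 1)
B >> 1 = 0100101000010010
1001010000100100 XOR 0100101000010010:
  1 XOR 0 = 1
  0 XOR 1 = 1
  0 XOR 0 = 0
  1 XOR 0 = 1
  0 XOR 1 = 1
  1 XOR 0 = 1
  0 XOR 1 = 1
  0 XOR 0 = 0
  0 XOR 0 = 0
  0 XOR 0 = 0
  1 XOR 0 = 1
  0 XOR 1 = 1
  0 XOR 0 = 0
  1 XOR 0 = 1
  0 XOR 1 = 1
  0 XOR 0 = 0
= 1101111000110110


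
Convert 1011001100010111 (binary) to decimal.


Positional values:
Bit 0: 1 × 2^0 = 1
Bit 1: 1 × 2^1 = 2
Bit 2: 1 × 2^2 = 4
Bit 4: 1 × 2^4 = 16
Bit 8: 1 × 2^8 = 256
Bit 9: 1 × 2^9 = 512
Bit 12: 1 × 2^12 = 4096
Bit 13: 1 × 2^13 = 8192
Bit 15: 1 × 2^15 = 32768
Sum = 1 + 2 + 4 + 16 + 256 + 512 + 4096 + 8192 + 32768
= 45847


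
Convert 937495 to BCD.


Each digit → 4-bit binary:
  9 → 1001
  3 → 0011
  7 → 0111
  4 → 0100
  9 → 1001
  5 → 0101
= 1001 0011 0111 0100 1001 0101


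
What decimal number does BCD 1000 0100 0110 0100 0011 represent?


Each 4-bit group → digit:
  1000 → 8
  0100 → 4
  0110 → 6
  0100 → 4
  0011 → 3
= 84643


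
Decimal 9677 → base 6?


Divide by 6 repeatedly:
9677 ÷ 6 = 1612 remainder 5
1612 ÷ 6 = 268 remainder 4
268 ÷ 6 = 44 remainder 4
44 ÷ 6 = 7 remainder 2
7 ÷ 6 = 1 remainder 1
1 ÷ 6 = 0 remainder 1
Reading remainders bottom-up:
= 112445


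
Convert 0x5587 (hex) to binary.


Each hex digit → 4 binary bits:
  5 = 0101
  5 = 0101
  8 = 1000
  7 = 0111
Concatenate: 0101 0101 1000 0111
= 0101010110000111


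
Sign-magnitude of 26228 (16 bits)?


Sign bit: 0 (positive)
Magnitude: 26228 = 110011001110100
= 0110011001110100


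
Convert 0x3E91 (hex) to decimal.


Positional values:
Position 0: 1 × 16^0 = 1 × 1 = 1
Position 1: 9 × 16^1 = 9 × 16 = 144
Position 2: E × 16^2 = 14 × 256 = 3584
Position 3: 3 × 16^3 = 3 × 4096 = 12288
Sum = 1 + 144 + 3584 + 12288
= 16017


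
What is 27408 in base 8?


Divide by 8 repeatedly:
27408 ÷ 8 = 3426 remainder 0
3426 ÷ 8 = 428 remainder 2
428 ÷ 8 = 53 remainder 4
53 ÷ 8 = 6 remainder 5
6 ÷ 8 = 0 remainder 6
Reading remainders bottom-up:
= 0o65420


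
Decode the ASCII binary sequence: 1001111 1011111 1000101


Codes (binary): 1001111 1011111 1000101
Per-code ASCII lookup:
  1001111 = 79  (range 65-90: uppercase, 79 - 65 = 14) → 'O'
  1011111 = 95  (special character) → '_'
  1000101 = 69  (range 65-90: uppercase, 69 - 65 = 4) → 'E'
= 'O_E'


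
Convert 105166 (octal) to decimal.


Positional values:
Position 0: 6 × 8^0 = 6
Position 1: 6 × 8^1 = 48
Position 2: 1 × 8^2 = 64
Position 3: 5 × 8^3 = 2560
Position 4: 0 × 8^4 = 0
Position 5: 1 × 8^5 = 32768
Sum = 6 + 48 + 64 + 2560 + 0 + 32768
= 35446


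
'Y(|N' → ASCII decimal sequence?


String: 'Y(|N'  (4 characters)
Per-character ASCII lookup:
  'Y': uppercase starts at 65: 'Y' = 65 + 24 = 89
  '(': special character: '(' = 40
  '|': special character: '|' = 124
  'N': uppercase starts at 65: 'N' = 65 + 13 = 78
= 89 40 124 78


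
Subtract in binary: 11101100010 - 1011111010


Align and subtract column by column (LSB to MSB, borrowing when needed):
  11101100010
- 01011111010
  -----------
  col 0: (0 - 0 borrow-in) - 0 → 0 - 0 = 0, borrow out 0
  col 1: (1 - 0 borrow-in) - 1 → 1 - 1 = 0, borrow out 0
  col 2: (0 - 0 borrow-in) - 0 → 0 - 0 = 0, borrow out 0
  col 3: (0 - 0 borrow-in) - 1 → borrow from next column: (0+2) - 1 = 1, borrow out 1
  col 4: (0 - 1 borrow-in) - 1 → borrow from next column: (-1+2) - 1 = 0, borrow out 1
  col 5: (1 - 1 borrow-in) - 1 → borrow from next column: (0+2) - 1 = 1, borrow out 1
  col 6: (1 - 1 borrow-in) - 1 → borrow from next column: (0+2) - 1 = 1, borrow out 1
  col 7: (0 - 1 borrow-in) - 1 → borrow from next column: (-1+2) - 1 = 0, borrow out 1
  col 8: (1 - 1 borrow-in) - 0 → 0 - 0 = 0, borrow out 0
  col 9: (1 - 0 borrow-in) - 1 → 1 - 1 = 0, borrow out 0
  col 10: (1 - 0 borrow-in) - 0 → 1 - 0 = 1, borrow out 0
Reading bits MSB→LSB: 10001101000
Strip leading zeros: 10001101000
= 10001101000


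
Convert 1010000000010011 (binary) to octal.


Group into 3-bit groups: 001010000000010011
  001 = 1
  010 = 2
  000 = 0
  000 = 0
  010 = 2
  011 = 3
= 0o120023


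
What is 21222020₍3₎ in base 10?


Positional values (base 3):
  0 × 3^0 = 0 × 1 = 0
  2 × 3^1 = 2 × 3 = 6
  0 × 3^2 = 0 × 9 = 0
  2 × 3^3 = 2 × 27 = 54
  2 × 3^4 = 2 × 81 = 162
  2 × 3^5 = 2 × 243 = 486
  1 × 3^6 = 1 × 729 = 729
  2 × 3^7 = 2 × 2187 = 4374
Sum = 0 + 6 + 0 + 54 + 162 + 486 + 729 + 4374
= 5811


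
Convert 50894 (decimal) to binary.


Divide by 2 repeatedly:
50894 ÷ 2 = 25447 remainder 0
25447 ÷ 2 = 12723 remainder 1
12723 ÷ 2 = 6361 remainder 1
6361 ÷ 2 = 3180 remainder 1
3180 ÷ 2 = 1590 remainder 0
1590 ÷ 2 = 795 remainder 0
795 ÷ 2 = 397 remainder 1
397 ÷ 2 = 198 remainder 1
198 ÷ 2 = 99 remainder 0
99 ÷ 2 = 49 remainder 1
49 ÷ 2 = 24 remainder 1
24 ÷ 2 = 12 remainder 0
12 ÷ 2 = 6 remainder 0
6 ÷ 2 = 3 remainder 0
3 ÷ 2 = 1 remainder 1
1 ÷ 2 = 0 remainder 1
Reading remainders bottom-up:
= 1100011011001110


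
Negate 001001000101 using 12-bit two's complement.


Original: 001001000101
Step 1 - Invert all bits: 110110111010
Step 2 - Add 1: 110110111010 + 1
= 110110111011 (represents -581)


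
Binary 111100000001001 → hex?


Group into 4-bit nibbles: 0111100000001001
  0111 = 7
  1000 = 8
  0000 = 0
  1001 = 9
= 0x7809


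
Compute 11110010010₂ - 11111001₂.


Align and subtract column by column (LSB to MSB, borrowing when needed):
  11110010010
- 00011111001
  -----------
  col 0: (0 - 0 borrow-in) - 1 → borrow from next column: (0+2) - 1 = 1, borrow out 1
  col 1: (1 - 1 borrow-in) - 0 → 0 - 0 = 0, borrow out 0
  col 2: (0 - 0 borrow-in) - 0 → 0 - 0 = 0, borrow out 0
  col 3: (0 - 0 borrow-in) - 1 → borrow from next column: (0+2) - 1 = 1, borrow out 1
  col 4: (1 - 1 borrow-in) - 1 → borrow from next column: (0+2) - 1 = 1, borrow out 1
  col 5: (0 - 1 borrow-in) - 1 → borrow from next column: (-1+2) - 1 = 0, borrow out 1
  col 6: (0 - 1 borrow-in) - 1 → borrow from next column: (-1+2) - 1 = 0, borrow out 1
  col 7: (1 - 1 borrow-in) - 1 → borrow from next column: (0+2) - 1 = 1, borrow out 1
  col 8: (1 - 1 borrow-in) - 0 → 0 - 0 = 0, borrow out 0
  col 9: (1 - 0 borrow-in) - 0 → 1 - 0 = 1, borrow out 0
  col 10: (1 - 0 borrow-in) - 0 → 1 - 0 = 1, borrow out 0
Reading bits MSB→LSB: 11010011001
Strip leading zeros: 11010011001
= 11010011001


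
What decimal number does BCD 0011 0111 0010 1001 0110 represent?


Each 4-bit group → digit:
  0011 → 3
  0111 → 7
  0010 → 2
  1001 → 9
  0110 → 6
= 37296


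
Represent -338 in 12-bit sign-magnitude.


Sign bit: 1 (negative)
Magnitude: 338 = 00101010010
= 100101010010


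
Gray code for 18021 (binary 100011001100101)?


Binary: 100011001100101
Gray code: G = B XOR (B >> 1)
B >> 1 = 010001100110010
100011001100101 XOR 010001100110010:
  1 XOR 0 = 1
  0 XOR 1 = 1
  0 XOR 0 = 0
  0 XOR 0 = 0
  1 XOR 0 = 1
  1 XOR 1 = 0
  0 XOR 1 = 1
  0 XOR 0 = 0
  1 XOR 0 = 1
  1 XOR 1 = 0
  0 XOR 1 = 1
  0 XOR 0 = 0
  1 XOR 0 = 1
  0 XOR 1 = 1
  1 XOR 0 = 1
= 110010101010111


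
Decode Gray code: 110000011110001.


Gray code: 110000011110001
MSB stays the same: 1
Each subsequent bit = prev_binary XOR current_gray:
  B[1] = 1 XOR 1 = 0
  B[2] = 0 XOR 0 = 0
  B[3] = 0 XOR 0 = 0
  B[4] = 0 XOR 0 = 0
  B[5] = 0 XOR 0 = 0
  B[6] = 0 XOR 0 = 0
  B[7] = 0 XOR 1 = 1
  B[8] = 1 XOR 1 = 0
  B[9] = 0 XOR 1 = 1
  B[10] = 1 XOR 1 = 0
  B[11] = 0 XOR 0 = 0
  B[12] = 0 XOR 0 = 0
  B[13] = 0 XOR 0 = 0
  B[14] = 0 XOR 1 = 1
= 100000010100001 (16545 decimal)


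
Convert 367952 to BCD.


Each digit → 4-bit binary:
  3 → 0011
  6 → 0110
  7 → 0111
  9 → 1001
  5 → 0101
  2 → 0010
= 0011 0110 0111 1001 0101 0010


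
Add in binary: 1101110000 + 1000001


Align and add column by column (LSB to MSB, carry propagating):
  01101110000
+ 00001000001
  -----------
  col 0: 0 + 1 + 0 (carry in) = 1 → bit 1, carry out 0
  col 1: 0 + 0 + 0 (carry in) = 0 → bit 0, carry out 0
  col 2: 0 + 0 + 0 (carry in) = 0 → bit 0, carry out 0
  col 3: 0 + 0 + 0 (carry in) = 0 → bit 0, carry out 0
  col 4: 1 + 0 + 0 (carry in) = 1 → bit 1, carry out 0
  col 5: 1 + 0 + 0 (carry in) = 1 → bit 1, carry out 0
  col 6: 1 + 1 + 0 (carry in) = 2 → bit 0, carry out 1
  col 7: 0 + 0 + 1 (carry in) = 1 → bit 1, carry out 0
  col 8: 1 + 0 + 0 (carry in) = 1 → bit 1, carry out 0
  col 9: 1 + 0 + 0 (carry in) = 1 → bit 1, carry out 0
  col 10: 0 + 0 + 0 (carry in) = 0 → bit 0, carry out 0
Reading bits MSB→LSB: 01110110001
Strip leading zeros: 1110110001
= 1110110001


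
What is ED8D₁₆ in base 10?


Positional values:
Position 0: D × 16^0 = 13 × 1 = 13
Position 1: 8 × 16^1 = 8 × 16 = 128
Position 2: D × 16^2 = 13 × 256 = 3328
Position 3: E × 16^3 = 14 × 4096 = 57344
Sum = 13 + 128 + 3328 + 57344
= 60813


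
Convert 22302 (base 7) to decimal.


Positional values (base 7):
  2 × 7^0 = 2 × 1 = 2
  0 × 7^1 = 0 × 7 = 0
  3 × 7^2 = 3 × 49 = 147
  2 × 7^3 = 2 × 343 = 686
  2 × 7^4 = 2 × 2401 = 4802
Sum = 2 + 0 + 147 + 686 + 4802
= 5637


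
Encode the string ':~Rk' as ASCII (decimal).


String: ':~Rk'  (4 characters)
Per-character ASCII lookup:
  ':': special character: ':' = 58
  '~': special character: '~' = 126
  'R': uppercase starts at 65: 'R' = 65 + 17 = 82
  'k': lowercase starts at 97: 'k' = 97 + 10 = 107
= 58 126 82 107


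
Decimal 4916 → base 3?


Divide by 3 repeatedly:
4916 ÷ 3 = 1638 remainder 2
1638 ÷ 3 = 546 remainder 0
546 ÷ 3 = 182 remainder 0
182 ÷ 3 = 60 remainder 2
60 ÷ 3 = 20 remainder 0
20 ÷ 3 = 6 remainder 2
6 ÷ 3 = 2 remainder 0
2 ÷ 3 = 0 remainder 2
Reading remainders bottom-up:
= 20202002


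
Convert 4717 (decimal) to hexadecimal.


Divide by 16 repeatedly:
4717 ÷ 16 = 294 remainder 13 (D)
294 ÷ 16 = 18 remainder 6 (6)
18 ÷ 16 = 1 remainder 2 (2)
1 ÷ 16 = 0 remainder 1 (1)
Reading remainders bottom-up:
= 0x126D


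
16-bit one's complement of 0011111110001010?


Original: 0011111110001010
Invert all bits:
  bit 0: 0 → 1
  bit 1: 0 → 1
  bit 2: 1 → 0
  bit 3: 1 → 0
  bit 4: 1 → 0
  bit 5: 1 → 0
  bit 6: 1 → 0
  bit 7: 1 → 0
  bit 8: 1 → 0
  bit 9: 0 → 1
  bit 10: 0 → 1
  bit 11: 0 → 1
  bit 12: 1 → 0
  bit 13: 0 → 1
  bit 14: 1 → 0
  bit 15: 0 → 1
= 1100000001110101


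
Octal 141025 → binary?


Each octal digit → 3 binary bits:
  1 = 001
  4 = 100
  1 = 001
  0 = 000
  2 = 010
  5 = 101
Concatenate: 001 100 001 000 010 101
= 001100001000010101


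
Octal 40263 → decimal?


Positional values:
Position 0: 3 × 8^0 = 3
Position 1: 6 × 8^1 = 48
Position 2: 2 × 8^2 = 128
Position 3: 0 × 8^3 = 0
Position 4: 4 × 8^4 = 16384
Sum = 3 + 48 + 128 + 0 + 16384
= 16563


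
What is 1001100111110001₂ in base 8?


Group into 3-bit groups: 001001100111110001
  001 = 1
  001 = 1
  100 = 4
  111 = 7
  110 = 6
  001 = 1
= 0o114761


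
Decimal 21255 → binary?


Divide by 2 repeatedly:
21255 ÷ 2 = 10627 remainder 1
10627 ÷ 2 = 5313 remainder 1
5313 ÷ 2 = 2656 remainder 1
2656 ÷ 2 = 1328 remainder 0
1328 ÷ 2 = 664 remainder 0
664 ÷ 2 = 332 remainder 0
332 ÷ 2 = 166 remainder 0
166 ÷ 2 = 83 remainder 0
83 ÷ 2 = 41 remainder 1
41 ÷ 2 = 20 remainder 1
20 ÷ 2 = 10 remainder 0
10 ÷ 2 = 5 remainder 0
5 ÷ 2 = 2 remainder 1
2 ÷ 2 = 1 remainder 0
1 ÷ 2 = 0 remainder 1
Reading remainders bottom-up:
= 101001100000111


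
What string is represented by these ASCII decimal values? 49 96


Codes (decimal): 49 96
Per-code ASCII lookup:
  49  (range 48-57: digits, 49 - 48 = 1) → '1'
  96  (special character) → '`'
= '1`'


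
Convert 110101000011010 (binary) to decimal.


Positional values:
Bit 1: 1 × 2^1 = 2
Bit 3: 1 × 2^3 = 8
Bit 4: 1 × 2^4 = 16
Bit 9: 1 × 2^9 = 512
Bit 11: 1 × 2^11 = 2048
Bit 13: 1 × 2^13 = 8192
Bit 14: 1 × 2^14 = 16384
Sum = 2 + 8 + 16 + 512 + 2048 + 8192 + 16384
= 27162


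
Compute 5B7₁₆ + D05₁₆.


Align and add column by column (LSB to MSB, each column mod 16 with carry):
  05B7
+ 0D05
  ----
  col 0: 7(7) + 5(5) + 0 (carry in) = 12 → C(12), carry out 0
  col 1: B(11) + 0(0) + 0 (carry in) = 11 → B(11), carry out 0
  col 2: 5(5) + D(13) + 0 (carry in) = 18 → 2(2), carry out 1
  col 3: 0(0) + 0(0) + 1 (carry in) = 1 → 1(1), carry out 0
Reading digits MSB→LSB: 12BC
Strip leading zeros: 12BC
= 0x12BC
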